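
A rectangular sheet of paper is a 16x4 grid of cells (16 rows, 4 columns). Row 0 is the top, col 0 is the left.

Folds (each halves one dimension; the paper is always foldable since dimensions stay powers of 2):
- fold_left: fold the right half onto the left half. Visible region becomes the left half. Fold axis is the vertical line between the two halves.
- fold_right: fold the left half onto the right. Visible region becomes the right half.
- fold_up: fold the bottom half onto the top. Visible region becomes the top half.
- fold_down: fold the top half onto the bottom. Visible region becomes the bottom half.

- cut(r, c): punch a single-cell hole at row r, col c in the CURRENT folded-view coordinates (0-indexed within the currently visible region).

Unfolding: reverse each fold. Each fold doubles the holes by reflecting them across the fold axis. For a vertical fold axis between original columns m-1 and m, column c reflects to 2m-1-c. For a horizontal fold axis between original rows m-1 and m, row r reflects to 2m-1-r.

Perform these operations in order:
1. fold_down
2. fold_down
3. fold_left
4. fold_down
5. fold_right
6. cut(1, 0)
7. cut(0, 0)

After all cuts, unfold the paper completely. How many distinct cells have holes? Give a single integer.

Op 1 fold_down: fold axis h@8; visible region now rows[8,16) x cols[0,4) = 8x4
Op 2 fold_down: fold axis h@12; visible region now rows[12,16) x cols[0,4) = 4x4
Op 3 fold_left: fold axis v@2; visible region now rows[12,16) x cols[0,2) = 4x2
Op 4 fold_down: fold axis h@14; visible region now rows[14,16) x cols[0,2) = 2x2
Op 5 fold_right: fold axis v@1; visible region now rows[14,16) x cols[1,2) = 2x1
Op 6 cut(1, 0): punch at orig (15,1); cuts so far [(15, 1)]; region rows[14,16) x cols[1,2) = 2x1
Op 7 cut(0, 0): punch at orig (14,1); cuts so far [(14, 1), (15, 1)]; region rows[14,16) x cols[1,2) = 2x1
Unfold 1 (reflect across v@1): 4 holes -> [(14, 0), (14, 1), (15, 0), (15, 1)]
Unfold 2 (reflect across h@14): 8 holes -> [(12, 0), (12, 1), (13, 0), (13, 1), (14, 0), (14, 1), (15, 0), (15, 1)]
Unfold 3 (reflect across v@2): 16 holes -> [(12, 0), (12, 1), (12, 2), (12, 3), (13, 0), (13, 1), (13, 2), (13, 3), (14, 0), (14, 1), (14, 2), (14, 3), (15, 0), (15, 1), (15, 2), (15, 3)]
Unfold 4 (reflect across h@12): 32 holes -> [(8, 0), (8, 1), (8, 2), (8, 3), (9, 0), (9, 1), (9, 2), (9, 3), (10, 0), (10, 1), (10, 2), (10, 3), (11, 0), (11, 1), (11, 2), (11, 3), (12, 0), (12, 1), (12, 2), (12, 3), (13, 0), (13, 1), (13, 2), (13, 3), (14, 0), (14, 1), (14, 2), (14, 3), (15, 0), (15, 1), (15, 2), (15, 3)]
Unfold 5 (reflect across h@8): 64 holes -> [(0, 0), (0, 1), (0, 2), (0, 3), (1, 0), (1, 1), (1, 2), (1, 3), (2, 0), (2, 1), (2, 2), (2, 3), (3, 0), (3, 1), (3, 2), (3, 3), (4, 0), (4, 1), (4, 2), (4, 3), (5, 0), (5, 1), (5, 2), (5, 3), (6, 0), (6, 1), (6, 2), (6, 3), (7, 0), (7, 1), (7, 2), (7, 3), (8, 0), (8, 1), (8, 2), (8, 3), (9, 0), (9, 1), (9, 2), (9, 3), (10, 0), (10, 1), (10, 2), (10, 3), (11, 0), (11, 1), (11, 2), (11, 3), (12, 0), (12, 1), (12, 2), (12, 3), (13, 0), (13, 1), (13, 2), (13, 3), (14, 0), (14, 1), (14, 2), (14, 3), (15, 0), (15, 1), (15, 2), (15, 3)]

Answer: 64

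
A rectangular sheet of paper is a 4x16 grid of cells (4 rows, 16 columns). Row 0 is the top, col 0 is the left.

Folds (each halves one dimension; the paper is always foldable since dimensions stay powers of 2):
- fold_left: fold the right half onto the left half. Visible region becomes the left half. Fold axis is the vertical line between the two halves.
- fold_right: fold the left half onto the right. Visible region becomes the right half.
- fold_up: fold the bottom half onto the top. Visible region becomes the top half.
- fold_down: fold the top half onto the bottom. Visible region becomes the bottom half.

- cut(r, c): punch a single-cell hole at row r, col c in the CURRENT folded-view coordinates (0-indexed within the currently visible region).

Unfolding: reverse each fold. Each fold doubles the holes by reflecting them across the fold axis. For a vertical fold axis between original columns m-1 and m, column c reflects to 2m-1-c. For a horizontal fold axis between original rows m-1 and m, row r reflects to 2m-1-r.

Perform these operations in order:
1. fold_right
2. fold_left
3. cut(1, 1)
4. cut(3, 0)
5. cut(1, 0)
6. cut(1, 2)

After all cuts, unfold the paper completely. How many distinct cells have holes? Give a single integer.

Op 1 fold_right: fold axis v@8; visible region now rows[0,4) x cols[8,16) = 4x8
Op 2 fold_left: fold axis v@12; visible region now rows[0,4) x cols[8,12) = 4x4
Op 3 cut(1, 1): punch at orig (1,9); cuts so far [(1, 9)]; region rows[0,4) x cols[8,12) = 4x4
Op 4 cut(3, 0): punch at orig (3,8); cuts so far [(1, 9), (3, 8)]; region rows[0,4) x cols[8,12) = 4x4
Op 5 cut(1, 0): punch at orig (1,8); cuts so far [(1, 8), (1, 9), (3, 8)]; region rows[0,4) x cols[8,12) = 4x4
Op 6 cut(1, 2): punch at orig (1,10); cuts so far [(1, 8), (1, 9), (1, 10), (3, 8)]; region rows[0,4) x cols[8,12) = 4x4
Unfold 1 (reflect across v@12): 8 holes -> [(1, 8), (1, 9), (1, 10), (1, 13), (1, 14), (1, 15), (3, 8), (3, 15)]
Unfold 2 (reflect across v@8): 16 holes -> [(1, 0), (1, 1), (1, 2), (1, 5), (1, 6), (1, 7), (1, 8), (1, 9), (1, 10), (1, 13), (1, 14), (1, 15), (3, 0), (3, 7), (3, 8), (3, 15)]

Answer: 16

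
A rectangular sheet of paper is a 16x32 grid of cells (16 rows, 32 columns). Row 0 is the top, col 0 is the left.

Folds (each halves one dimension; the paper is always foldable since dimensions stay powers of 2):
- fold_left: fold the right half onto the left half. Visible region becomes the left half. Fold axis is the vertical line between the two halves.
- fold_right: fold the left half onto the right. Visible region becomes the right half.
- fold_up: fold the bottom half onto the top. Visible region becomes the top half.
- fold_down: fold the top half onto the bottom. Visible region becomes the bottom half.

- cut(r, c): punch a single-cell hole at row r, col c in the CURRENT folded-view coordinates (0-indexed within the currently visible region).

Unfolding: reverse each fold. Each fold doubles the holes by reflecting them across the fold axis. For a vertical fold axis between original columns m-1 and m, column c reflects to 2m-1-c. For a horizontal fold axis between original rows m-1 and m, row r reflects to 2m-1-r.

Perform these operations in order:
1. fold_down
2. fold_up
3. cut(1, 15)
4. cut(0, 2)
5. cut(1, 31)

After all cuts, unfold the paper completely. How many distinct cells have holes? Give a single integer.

Answer: 12

Derivation:
Op 1 fold_down: fold axis h@8; visible region now rows[8,16) x cols[0,32) = 8x32
Op 2 fold_up: fold axis h@12; visible region now rows[8,12) x cols[0,32) = 4x32
Op 3 cut(1, 15): punch at orig (9,15); cuts so far [(9, 15)]; region rows[8,12) x cols[0,32) = 4x32
Op 4 cut(0, 2): punch at orig (8,2); cuts so far [(8, 2), (9, 15)]; region rows[8,12) x cols[0,32) = 4x32
Op 5 cut(1, 31): punch at orig (9,31); cuts so far [(8, 2), (9, 15), (9, 31)]; region rows[8,12) x cols[0,32) = 4x32
Unfold 1 (reflect across h@12): 6 holes -> [(8, 2), (9, 15), (9, 31), (14, 15), (14, 31), (15, 2)]
Unfold 2 (reflect across h@8): 12 holes -> [(0, 2), (1, 15), (1, 31), (6, 15), (6, 31), (7, 2), (8, 2), (9, 15), (9, 31), (14, 15), (14, 31), (15, 2)]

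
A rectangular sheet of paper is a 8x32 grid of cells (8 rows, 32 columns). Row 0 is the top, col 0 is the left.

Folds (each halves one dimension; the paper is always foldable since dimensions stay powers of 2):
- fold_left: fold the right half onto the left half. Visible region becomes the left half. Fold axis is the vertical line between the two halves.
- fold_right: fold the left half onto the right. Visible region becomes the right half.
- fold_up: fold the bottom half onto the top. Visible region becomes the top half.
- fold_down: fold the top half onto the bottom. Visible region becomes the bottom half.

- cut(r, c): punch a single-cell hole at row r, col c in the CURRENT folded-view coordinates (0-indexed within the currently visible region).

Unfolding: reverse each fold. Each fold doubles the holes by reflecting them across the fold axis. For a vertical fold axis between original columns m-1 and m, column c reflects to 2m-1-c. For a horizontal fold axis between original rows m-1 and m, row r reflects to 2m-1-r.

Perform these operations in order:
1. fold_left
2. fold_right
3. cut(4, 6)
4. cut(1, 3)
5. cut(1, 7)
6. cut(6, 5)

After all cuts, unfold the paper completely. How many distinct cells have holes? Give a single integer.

Answer: 16

Derivation:
Op 1 fold_left: fold axis v@16; visible region now rows[0,8) x cols[0,16) = 8x16
Op 2 fold_right: fold axis v@8; visible region now rows[0,8) x cols[8,16) = 8x8
Op 3 cut(4, 6): punch at orig (4,14); cuts so far [(4, 14)]; region rows[0,8) x cols[8,16) = 8x8
Op 4 cut(1, 3): punch at orig (1,11); cuts so far [(1, 11), (4, 14)]; region rows[0,8) x cols[8,16) = 8x8
Op 5 cut(1, 7): punch at orig (1,15); cuts so far [(1, 11), (1, 15), (4, 14)]; region rows[0,8) x cols[8,16) = 8x8
Op 6 cut(6, 5): punch at orig (6,13); cuts so far [(1, 11), (1, 15), (4, 14), (6, 13)]; region rows[0,8) x cols[8,16) = 8x8
Unfold 1 (reflect across v@8): 8 holes -> [(1, 0), (1, 4), (1, 11), (1, 15), (4, 1), (4, 14), (6, 2), (6, 13)]
Unfold 2 (reflect across v@16): 16 holes -> [(1, 0), (1, 4), (1, 11), (1, 15), (1, 16), (1, 20), (1, 27), (1, 31), (4, 1), (4, 14), (4, 17), (4, 30), (6, 2), (6, 13), (6, 18), (6, 29)]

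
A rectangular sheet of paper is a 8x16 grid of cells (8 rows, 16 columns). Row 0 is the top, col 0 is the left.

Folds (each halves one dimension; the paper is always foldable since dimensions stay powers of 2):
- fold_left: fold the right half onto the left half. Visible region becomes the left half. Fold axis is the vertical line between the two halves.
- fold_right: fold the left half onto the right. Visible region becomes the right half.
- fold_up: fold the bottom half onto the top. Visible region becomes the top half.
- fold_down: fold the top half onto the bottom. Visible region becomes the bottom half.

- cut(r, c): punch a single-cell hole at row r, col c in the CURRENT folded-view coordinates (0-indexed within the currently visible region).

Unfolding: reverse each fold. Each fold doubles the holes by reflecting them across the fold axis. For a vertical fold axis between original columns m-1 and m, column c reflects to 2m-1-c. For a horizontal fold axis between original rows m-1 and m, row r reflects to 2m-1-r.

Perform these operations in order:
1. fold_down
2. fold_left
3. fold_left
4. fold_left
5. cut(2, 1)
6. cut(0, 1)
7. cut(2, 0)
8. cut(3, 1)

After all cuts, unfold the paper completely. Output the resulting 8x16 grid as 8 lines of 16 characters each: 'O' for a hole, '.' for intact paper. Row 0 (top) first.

Answer: .OO..OO..OO..OO.
OOOOOOOOOOOOOOOO
................
.OO..OO..OO..OO.
.OO..OO..OO..OO.
................
OOOOOOOOOOOOOOOO
.OO..OO..OO..OO.

Derivation:
Op 1 fold_down: fold axis h@4; visible region now rows[4,8) x cols[0,16) = 4x16
Op 2 fold_left: fold axis v@8; visible region now rows[4,8) x cols[0,8) = 4x8
Op 3 fold_left: fold axis v@4; visible region now rows[4,8) x cols[0,4) = 4x4
Op 4 fold_left: fold axis v@2; visible region now rows[4,8) x cols[0,2) = 4x2
Op 5 cut(2, 1): punch at orig (6,1); cuts so far [(6, 1)]; region rows[4,8) x cols[0,2) = 4x2
Op 6 cut(0, 1): punch at orig (4,1); cuts so far [(4, 1), (6, 1)]; region rows[4,8) x cols[0,2) = 4x2
Op 7 cut(2, 0): punch at orig (6,0); cuts so far [(4, 1), (6, 0), (6, 1)]; region rows[4,8) x cols[0,2) = 4x2
Op 8 cut(3, 1): punch at orig (7,1); cuts so far [(4, 1), (6, 0), (6, 1), (7, 1)]; region rows[4,8) x cols[0,2) = 4x2
Unfold 1 (reflect across v@2): 8 holes -> [(4, 1), (4, 2), (6, 0), (6, 1), (6, 2), (6, 3), (7, 1), (7, 2)]
Unfold 2 (reflect across v@4): 16 holes -> [(4, 1), (4, 2), (4, 5), (4, 6), (6, 0), (6, 1), (6, 2), (6, 3), (6, 4), (6, 5), (6, 6), (6, 7), (7, 1), (7, 2), (7, 5), (7, 6)]
Unfold 3 (reflect across v@8): 32 holes -> [(4, 1), (4, 2), (4, 5), (4, 6), (4, 9), (4, 10), (4, 13), (4, 14), (6, 0), (6, 1), (6, 2), (6, 3), (6, 4), (6, 5), (6, 6), (6, 7), (6, 8), (6, 9), (6, 10), (6, 11), (6, 12), (6, 13), (6, 14), (6, 15), (7, 1), (7, 2), (7, 5), (7, 6), (7, 9), (7, 10), (7, 13), (7, 14)]
Unfold 4 (reflect across h@4): 64 holes -> [(0, 1), (0, 2), (0, 5), (0, 6), (0, 9), (0, 10), (0, 13), (0, 14), (1, 0), (1, 1), (1, 2), (1, 3), (1, 4), (1, 5), (1, 6), (1, 7), (1, 8), (1, 9), (1, 10), (1, 11), (1, 12), (1, 13), (1, 14), (1, 15), (3, 1), (3, 2), (3, 5), (3, 6), (3, 9), (3, 10), (3, 13), (3, 14), (4, 1), (4, 2), (4, 5), (4, 6), (4, 9), (4, 10), (4, 13), (4, 14), (6, 0), (6, 1), (6, 2), (6, 3), (6, 4), (6, 5), (6, 6), (6, 7), (6, 8), (6, 9), (6, 10), (6, 11), (6, 12), (6, 13), (6, 14), (6, 15), (7, 1), (7, 2), (7, 5), (7, 6), (7, 9), (7, 10), (7, 13), (7, 14)]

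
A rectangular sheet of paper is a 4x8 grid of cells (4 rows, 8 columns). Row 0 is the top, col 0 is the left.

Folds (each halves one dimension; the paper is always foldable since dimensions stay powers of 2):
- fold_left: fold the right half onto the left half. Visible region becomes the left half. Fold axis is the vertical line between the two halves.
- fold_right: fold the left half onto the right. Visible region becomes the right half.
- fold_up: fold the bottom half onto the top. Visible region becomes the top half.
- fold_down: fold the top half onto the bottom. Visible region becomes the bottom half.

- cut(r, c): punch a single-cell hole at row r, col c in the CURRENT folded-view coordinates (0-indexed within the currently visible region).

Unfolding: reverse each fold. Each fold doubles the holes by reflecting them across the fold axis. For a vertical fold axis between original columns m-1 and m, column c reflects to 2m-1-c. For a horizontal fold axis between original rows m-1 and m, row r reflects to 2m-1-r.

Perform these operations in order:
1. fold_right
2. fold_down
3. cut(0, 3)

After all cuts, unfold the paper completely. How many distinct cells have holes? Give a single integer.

Answer: 4

Derivation:
Op 1 fold_right: fold axis v@4; visible region now rows[0,4) x cols[4,8) = 4x4
Op 2 fold_down: fold axis h@2; visible region now rows[2,4) x cols[4,8) = 2x4
Op 3 cut(0, 3): punch at orig (2,7); cuts so far [(2, 7)]; region rows[2,4) x cols[4,8) = 2x4
Unfold 1 (reflect across h@2): 2 holes -> [(1, 7), (2, 7)]
Unfold 2 (reflect across v@4): 4 holes -> [(1, 0), (1, 7), (2, 0), (2, 7)]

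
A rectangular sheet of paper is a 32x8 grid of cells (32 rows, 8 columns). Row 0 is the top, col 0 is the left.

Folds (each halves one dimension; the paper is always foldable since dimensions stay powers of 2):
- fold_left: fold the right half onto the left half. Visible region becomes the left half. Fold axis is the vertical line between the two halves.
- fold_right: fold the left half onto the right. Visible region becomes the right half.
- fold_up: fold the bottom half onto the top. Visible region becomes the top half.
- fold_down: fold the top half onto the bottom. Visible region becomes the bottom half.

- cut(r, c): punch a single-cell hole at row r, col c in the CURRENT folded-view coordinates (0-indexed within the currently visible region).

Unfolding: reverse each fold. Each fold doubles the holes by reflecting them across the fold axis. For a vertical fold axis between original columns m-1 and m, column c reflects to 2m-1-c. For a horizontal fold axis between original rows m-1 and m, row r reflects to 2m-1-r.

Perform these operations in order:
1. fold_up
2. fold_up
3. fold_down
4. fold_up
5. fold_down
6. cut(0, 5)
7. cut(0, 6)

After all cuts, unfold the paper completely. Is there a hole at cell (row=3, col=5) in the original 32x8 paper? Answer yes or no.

Op 1 fold_up: fold axis h@16; visible region now rows[0,16) x cols[0,8) = 16x8
Op 2 fold_up: fold axis h@8; visible region now rows[0,8) x cols[0,8) = 8x8
Op 3 fold_down: fold axis h@4; visible region now rows[4,8) x cols[0,8) = 4x8
Op 4 fold_up: fold axis h@6; visible region now rows[4,6) x cols[0,8) = 2x8
Op 5 fold_down: fold axis h@5; visible region now rows[5,6) x cols[0,8) = 1x8
Op 6 cut(0, 5): punch at orig (5,5); cuts so far [(5, 5)]; region rows[5,6) x cols[0,8) = 1x8
Op 7 cut(0, 6): punch at orig (5,6); cuts so far [(5, 5), (5, 6)]; region rows[5,6) x cols[0,8) = 1x8
Unfold 1 (reflect across h@5): 4 holes -> [(4, 5), (4, 6), (5, 5), (5, 6)]
Unfold 2 (reflect across h@6): 8 holes -> [(4, 5), (4, 6), (5, 5), (5, 6), (6, 5), (6, 6), (7, 5), (7, 6)]
Unfold 3 (reflect across h@4): 16 holes -> [(0, 5), (0, 6), (1, 5), (1, 6), (2, 5), (2, 6), (3, 5), (3, 6), (4, 5), (4, 6), (5, 5), (5, 6), (6, 5), (6, 6), (7, 5), (7, 6)]
Unfold 4 (reflect across h@8): 32 holes -> [(0, 5), (0, 6), (1, 5), (1, 6), (2, 5), (2, 6), (3, 5), (3, 6), (4, 5), (4, 6), (5, 5), (5, 6), (6, 5), (6, 6), (7, 5), (7, 6), (8, 5), (8, 6), (9, 5), (9, 6), (10, 5), (10, 6), (11, 5), (11, 6), (12, 5), (12, 6), (13, 5), (13, 6), (14, 5), (14, 6), (15, 5), (15, 6)]
Unfold 5 (reflect across h@16): 64 holes -> [(0, 5), (0, 6), (1, 5), (1, 6), (2, 5), (2, 6), (3, 5), (3, 6), (4, 5), (4, 6), (5, 5), (5, 6), (6, 5), (6, 6), (7, 5), (7, 6), (8, 5), (8, 6), (9, 5), (9, 6), (10, 5), (10, 6), (11, 5), (11, 6), (12, 5), (12, 6), (13, 5), (13, 6), (14, 5), (14, 6), (15, 5), (15, 6), (16, 5), (16, 6), (17, 5), (17, 6), (18, 5), (18, 6), (19, 5), (19, 6), (20, 5), (20, 6), (21, 5), (21, 6), (22, 5), (22, 6), (23, 5), (23, 6), (24, 5), (24, 6), (25, 5), (25, 6), (26, 5), (26, 6), (27, 5), (27, 6), (28, 5), (28, 6), (29, 5), (29, 6), (30, 5), (30, 6), (31, 5), (31, 6)]
Holes: [(0, 5), (0, 6), (1, 5), (1, 6), (2, 5), (2, 6), (3, 5), (3, 6), (4, 5), (4, 6), (5, 5), (5, 6), (6, 5), (6, 6), (7, 5), (7, 6), (8, 5), (8, 6), (9, 5), (9, 6), (10, 5), (10, 6), (11, 5), (11, 6), (12, 5), (12, 6), (13, 5), (13, 6), (14, 5), (14, 6), (15, 5), (15, 6), (16, 5), (16, 6), (17, 5), (17, 6), (18, 5), (18, 6), (19, 5), (19, 6), (20, 5), (20, 6), (21, 5), (21, 6), (22, 5), (22, 6), (23, 5), (23, 6), (24, 5), (24, 6), (25, 5), (25, 6), (26, 5), (26, 6), (27, 5), (27, 6), (28, 5), (28, 6), (29, 5), (29, 6), (30, 5), (30, 6), (31, 5), (31, 6)]

Answer: yes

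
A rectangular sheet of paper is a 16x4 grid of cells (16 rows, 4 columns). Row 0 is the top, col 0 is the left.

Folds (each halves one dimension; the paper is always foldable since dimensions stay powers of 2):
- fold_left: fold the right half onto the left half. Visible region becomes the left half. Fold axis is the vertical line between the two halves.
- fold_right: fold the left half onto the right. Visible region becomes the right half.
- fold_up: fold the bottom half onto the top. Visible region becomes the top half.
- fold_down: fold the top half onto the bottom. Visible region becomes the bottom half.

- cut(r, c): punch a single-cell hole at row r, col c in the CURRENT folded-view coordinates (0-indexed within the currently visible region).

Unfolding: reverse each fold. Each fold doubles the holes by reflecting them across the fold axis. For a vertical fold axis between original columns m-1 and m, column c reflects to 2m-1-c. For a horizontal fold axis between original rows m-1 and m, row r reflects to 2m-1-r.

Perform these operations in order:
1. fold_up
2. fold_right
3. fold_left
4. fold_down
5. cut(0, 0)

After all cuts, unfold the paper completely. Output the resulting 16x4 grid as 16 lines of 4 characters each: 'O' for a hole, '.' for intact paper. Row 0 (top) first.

Answer: ....
....
....
OOOO
OOOO
....
....
....
....
....
....
OOOO
OOOO
....
....
....

Derivation:
Op 1 fold_up: fold axis h@8; visible region now rows[0,8) x cols[0,4) = 8x4
Op 2 fold_right: fold axis v@2; visible region now rows[0,8) x cols[2,4) = 8x2
Op 3 fold_left: fold axis v@3; visible region now rows[0,8) x cols[2,3) = 8x1
Op 4 fold_down: fold axis h@4; visible region now rows[4,8) x cols[2,3) = 4x1
Op 5 cut(0, 0): punch at orig (4,2); cuts so far [(4, 2)]; region rows[4,8) x cols[2,3) = 4x1
Unfold 1 (reflect across h@4): 2 holes -> [(3, 2), (4, 2)]
Unfold 2 (reflect across v@3): 4 holes -> [(3, 2), (3, 3), (4, 2), (4, 3)]
Unfold 3 (reflect across v@2): 8 holes -> [(3, 0), (3, 1), (3, 2), (3, 3), (4, 0), (4, 1), (4, 2), (4, 3)]
Unfold 4 (reflect across h@8): 16 holes -> [(3, 0), (3, 1), (3, 2), (3, 3), (4, 0), (4, 1), (4, 2), (4, 3), (11, 0), (11, 1), (11, 2), (11, 3), (12, 0), (12, 1), (12, 2), (12, 3)]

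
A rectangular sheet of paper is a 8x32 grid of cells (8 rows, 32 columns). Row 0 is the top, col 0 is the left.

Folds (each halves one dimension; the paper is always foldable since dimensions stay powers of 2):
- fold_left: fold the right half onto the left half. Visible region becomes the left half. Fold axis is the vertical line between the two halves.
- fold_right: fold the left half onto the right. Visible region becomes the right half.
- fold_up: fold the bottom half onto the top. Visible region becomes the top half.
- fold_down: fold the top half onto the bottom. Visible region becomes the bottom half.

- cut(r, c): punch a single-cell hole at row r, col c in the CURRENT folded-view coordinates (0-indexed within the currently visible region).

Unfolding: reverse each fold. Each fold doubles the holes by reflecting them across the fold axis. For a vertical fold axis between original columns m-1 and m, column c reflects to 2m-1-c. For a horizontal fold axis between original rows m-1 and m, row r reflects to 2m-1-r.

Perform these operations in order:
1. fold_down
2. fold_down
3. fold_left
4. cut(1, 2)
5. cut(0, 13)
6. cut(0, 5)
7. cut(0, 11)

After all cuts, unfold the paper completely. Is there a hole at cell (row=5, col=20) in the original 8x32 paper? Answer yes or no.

Answer: yes

Derivation:
Op 1 fold_down: fold axis h@4; visible region now rows[4,8) x cols[0,32) = 4x32
Op 2 fold_down: fold axis h@6; visible region now rows[6,8) x cols[0,32) = 2x32
Op 3 fold_left: fold axis v@16; visible region now rows[6,8) x cols[0,16) = 2x16
Op 4 cut(1, 2): punch at orig (7,2); cuts so far [(7, 2)]; region rows[6,8) x cols[0,16) = 2x16
Op 5 cut(0, 13): punch at orig (6,13); cuts so far [(6, 13), (7, 2)]; region rows[6,8) x cols[0,16) = 2x16
Op 6 cut(0, 5): punch at orig (6,5); cuts so far [(6, 5), (6, 13), (7, 2)]; region rows[6,8) x cols[0,16) = 2x16
Op 7 cut(0, 11): punch at orig (6,11); cuts so far [(6, 5), (6, 11), (6, 13), (7, 2)]; region rows[6,8) x cols[0,16) = 2x16
Unfold 1 (reflect across v@16): 8 holes -> [(6, 5), (6, 11), (6, 13), (6, 18), (6, 20), (6, 26), (7, 2), (7, 29)]
Unfold 2 (reflect across h@6): 16 holes -> [(4, 2), (4, 29), (5, 5), (5, 11), (5, 13), (5, 18), (5, 20), (5, 26), (6, 5), (6, 11), (6, 13), (6, 18), (6, 20), (6, 26), (7, 2), (7, 29)]
Unfold 3 (reflect across h@4): 32 holes -> [(0, 2), (0, 29), (1, 5), (1, 11), (1, 13), (1, 18), (1, 20), (1, 26), (2, 5), (2, 11), (2, 13), (2, 18), (2, 20), (2, 26), (3, 2), (3, 29), (4, 2), (4, 29), (5, 5), (5, 11), (5, 13), (5, 18), (5, 20), (5, 26), (6, 5), (6, 11), (6, 13), (6, 18), (6, 20), (6, 26), (7, 2), (7, 29)]
Holes: [(0, 2), (0, 29), (1, 5), (1, 11), (1, 13), (1, 18), (1, 20), (1, 26), (2, 5), (2, 11), (2, 13), (2, 18), (2, 20), (2, 26), (3, 2), (3, 29), (4, 2), (4, 29), (5, 5), (5, 11), (5, 13), (5, 18), (5, 20), (5, 26), (6, 5), (6, 11), (6, 13), (6, 18), (6, 20), (6, 26), (7, 2), (7, 29)]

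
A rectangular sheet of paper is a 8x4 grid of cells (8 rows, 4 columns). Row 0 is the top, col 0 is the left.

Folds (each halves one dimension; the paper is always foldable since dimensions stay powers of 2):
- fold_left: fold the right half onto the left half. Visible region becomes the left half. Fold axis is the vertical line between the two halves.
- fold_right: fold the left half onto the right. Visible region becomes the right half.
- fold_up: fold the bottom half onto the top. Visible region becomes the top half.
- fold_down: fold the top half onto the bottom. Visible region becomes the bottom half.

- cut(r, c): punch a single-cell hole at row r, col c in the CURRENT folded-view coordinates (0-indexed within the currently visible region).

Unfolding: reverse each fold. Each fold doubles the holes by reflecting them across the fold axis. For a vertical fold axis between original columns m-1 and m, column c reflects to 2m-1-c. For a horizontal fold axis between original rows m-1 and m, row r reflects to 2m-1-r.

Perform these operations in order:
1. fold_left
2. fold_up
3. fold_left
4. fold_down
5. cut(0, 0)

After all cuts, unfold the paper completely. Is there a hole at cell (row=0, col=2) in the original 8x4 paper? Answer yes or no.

Answer: no

Derivation:
Op 1 fold_left: fold axis v@2; visible region now rows[0,8) x cols[0,2) = 8x2
Op 2 fold_up: fold axis h@4; visible region now rows[0,4) x cols[0,2) = 4x2
Op 3 fold_left: fold axis v@1; visible region now rows[0,4) x cols[0,1) = 4x1
Op 4 fold_down: fold axis h@2; visible region now rows[2,4) x cols[0,1) = 2x1
Op 5 cut(0, 0): punch at orig (2,0); cuts so far [(2, 0)]; region rows[2,4) x cols[0,1) = 2x1
Unfold 1 (reflect across h@2): 2 holes -> [(1, 0), (2, 0)]
Unfold 2 (reflect across v@1): 4 holes -> [(1, 0), (1, 1), (2, 0), (2, 1)]
Unfold 3 (reflect across h@4): 8 holes -> [(1, 0), (1, 1), (2, 0), (2, 1), (5, 0), (5, 1), (6, 0), (6, 1)]
Unfold 4 (reflect across v@2): 16 holes -> [(1, 0), (1, 1), (1, 2), (1, 3), (2, 0), (2, 1), (2, 2), (2, 3), (5, 0), (5, 1), (5, 2), (5, 3), (6, 0), (6, 1), (6, 2), (6, 3)]
Holes: [(1, 0), (1, 1), (1, 2), (1, 3), (2, 0), (2, 1), (2, 2), (2, 3), (5, 0), (5, 1), (5, 2), (5, 3), (6, 0), (6, 1), (6, 2), (6, 3)]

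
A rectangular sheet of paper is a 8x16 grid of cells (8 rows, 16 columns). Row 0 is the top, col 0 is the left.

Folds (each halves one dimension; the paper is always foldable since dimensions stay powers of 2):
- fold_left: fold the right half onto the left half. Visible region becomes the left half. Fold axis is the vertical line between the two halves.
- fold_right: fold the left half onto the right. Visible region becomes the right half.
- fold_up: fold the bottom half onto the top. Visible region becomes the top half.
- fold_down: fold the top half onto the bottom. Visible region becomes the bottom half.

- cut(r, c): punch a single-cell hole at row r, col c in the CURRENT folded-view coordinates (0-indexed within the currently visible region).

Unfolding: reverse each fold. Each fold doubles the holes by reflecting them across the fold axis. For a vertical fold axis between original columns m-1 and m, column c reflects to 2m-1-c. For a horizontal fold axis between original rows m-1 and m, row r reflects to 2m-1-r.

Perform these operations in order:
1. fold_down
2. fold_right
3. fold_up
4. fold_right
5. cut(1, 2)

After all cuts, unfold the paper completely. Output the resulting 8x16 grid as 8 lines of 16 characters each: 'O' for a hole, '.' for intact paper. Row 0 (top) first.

Op 1 fold_down: fold axis h@4; visible region now rows[4,8) x cols[0,16) = 4x16
Op 2 fold_right: fold axis v@8; visible region now rows[4,8) x cols[8,16) = 4x8
Op 3 fold_up: fold axis h@6; visible region now rows[4,6) x cols[8,16) = 2x8
Op 4 fold_right: fold axis v@12; visible region now rows[4,6) x cols[12,16) = 2x4
Op 5 cut(1, 2): punch at orig (5,14); cuts so far [(5, 14)]; region rows[4,6) x cols[12,16) = 2x4
Unfold 1 (reflect across v@12): 2 holes -> [(5, 9), (5, 14)]
Unfold 2 (reflect across h@6): 4 holes -> [(5, 9), (5, 14), (6, 9), (6, 14)]
Unfold 3 (reflect across v@8): 8 holes -> [(5, 1), (5, 6), (5, 9), (5, 14), (6, 1), (6, 6), (6, 9), (6, 14)]
Unfold 4 (reflect across h@4): 16 holes -> [(1, 1), (1, 6), (1, 9), (1, 14), (2, 1), (2, 6), (2, 9), (2, 14), (5, 1), (5, 6), (5, 9), (5, 14), (6, 1), (6, 6), (6, 9), (6, 14)]

Answer: ................
.O....O..O....O.
.O....O..O....O.
................
................
.O....O..O....O.
.O....O..O....O.
................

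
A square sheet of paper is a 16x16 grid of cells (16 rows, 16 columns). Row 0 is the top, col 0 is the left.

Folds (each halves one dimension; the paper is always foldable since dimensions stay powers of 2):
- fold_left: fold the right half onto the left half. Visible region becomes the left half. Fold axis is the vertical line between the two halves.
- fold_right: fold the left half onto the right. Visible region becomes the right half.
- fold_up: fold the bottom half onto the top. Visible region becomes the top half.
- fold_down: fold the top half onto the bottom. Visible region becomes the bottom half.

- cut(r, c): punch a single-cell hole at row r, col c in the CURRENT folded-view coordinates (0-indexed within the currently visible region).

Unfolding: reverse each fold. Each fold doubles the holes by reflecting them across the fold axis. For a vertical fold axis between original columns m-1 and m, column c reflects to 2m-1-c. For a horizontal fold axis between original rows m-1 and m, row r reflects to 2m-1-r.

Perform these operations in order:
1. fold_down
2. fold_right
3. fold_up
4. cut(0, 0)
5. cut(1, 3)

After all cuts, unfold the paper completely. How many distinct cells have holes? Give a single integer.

Op 1 fold_down: fold axis h@8; visible region now rows[8,16) x cols[0,16) = 8x16
Op 2 fold_right: fold axis v@8; visible region now rows[8,16) x cols[8,16) = 8x8
Op 3 fold_up: fold axis h@12; visible region now rows[8,12) x cols[8,16) = 4x8
Op 4 cut(0, 0): punch at orig (8,8); cuts so far [(8, 8)]; region rows[8,12) x cols[8,16) = 4x8
Op 5 cut(1, 3): punch at orig (9,11); cuts so far [(8, 8), (9, 11)]; region rows[8,12) x cols[8,16) = 4x8
Unfold 1 (reflect across h@12): 4 holes -> [(8, 8), (9, 11), (14, 11), (15, 8)]
Unfold 2 (reflect across v@8): 8 holes -> [(8, 7), (8, 8), (9, 4), (9, 11), (14, 4), (14, 11), (15, 7), (15, 8)]
Unfold 3 (reflect across h@8): 16 holes -> [(0, 7), (0, 8), (1, 4), (1, 11), (6, 4), (6, 11), (7, 7), (7, 8), (8, 7), (8, 8), (9, 4), (9, 11), (14, 4), (14, 11), (15, 7), (15, 8)]

Answer: 16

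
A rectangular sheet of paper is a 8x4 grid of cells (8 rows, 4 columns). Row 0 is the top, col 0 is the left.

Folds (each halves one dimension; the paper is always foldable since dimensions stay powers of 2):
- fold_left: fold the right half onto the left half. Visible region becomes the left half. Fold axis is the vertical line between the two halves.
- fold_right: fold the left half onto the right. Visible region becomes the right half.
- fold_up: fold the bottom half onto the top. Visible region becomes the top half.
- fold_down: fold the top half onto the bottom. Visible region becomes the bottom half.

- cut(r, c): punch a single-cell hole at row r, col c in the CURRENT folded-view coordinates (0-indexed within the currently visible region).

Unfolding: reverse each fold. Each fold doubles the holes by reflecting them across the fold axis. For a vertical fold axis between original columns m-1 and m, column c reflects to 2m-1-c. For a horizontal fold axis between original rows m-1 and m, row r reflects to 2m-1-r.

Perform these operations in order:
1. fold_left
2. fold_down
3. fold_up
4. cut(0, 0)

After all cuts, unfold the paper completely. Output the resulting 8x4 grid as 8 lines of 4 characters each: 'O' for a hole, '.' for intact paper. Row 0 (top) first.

Op 1 fold_left: fold axis v@2; visible region now rows[0,8) x cols[0,2) = 8x2
Op 2 fold_down: fold axis h@4; visible region now rows[4,8) x cols[0,2) = 4x2
Op 3 fold_up: fold axis h@6; visible region now rows[4,6) x cols[0,2) = 2x2
Op 4 cut(0, 0): punch at orig (4,0); cuts so far [(4, 0)]; region rows[4,6) x cols[0,2) = 2x2
Unfold 1 (reflect across h@6): 2 holes -> [(4, 0), (7, 0)]
Unfold 2 (reflect across h@4): 4 holes -> [(0, 0), (3, 0), (4, 0), (7, 0)]
Unfold 3 (reflect across v@2): 8 holes -> [(0, 0), (0, 3), (3, 0), (3, 3), (4, 0), (4, 3), (7, 0), (7, 3)]

Answer: O..O
....
....
O..O
O..O
....
....
O..O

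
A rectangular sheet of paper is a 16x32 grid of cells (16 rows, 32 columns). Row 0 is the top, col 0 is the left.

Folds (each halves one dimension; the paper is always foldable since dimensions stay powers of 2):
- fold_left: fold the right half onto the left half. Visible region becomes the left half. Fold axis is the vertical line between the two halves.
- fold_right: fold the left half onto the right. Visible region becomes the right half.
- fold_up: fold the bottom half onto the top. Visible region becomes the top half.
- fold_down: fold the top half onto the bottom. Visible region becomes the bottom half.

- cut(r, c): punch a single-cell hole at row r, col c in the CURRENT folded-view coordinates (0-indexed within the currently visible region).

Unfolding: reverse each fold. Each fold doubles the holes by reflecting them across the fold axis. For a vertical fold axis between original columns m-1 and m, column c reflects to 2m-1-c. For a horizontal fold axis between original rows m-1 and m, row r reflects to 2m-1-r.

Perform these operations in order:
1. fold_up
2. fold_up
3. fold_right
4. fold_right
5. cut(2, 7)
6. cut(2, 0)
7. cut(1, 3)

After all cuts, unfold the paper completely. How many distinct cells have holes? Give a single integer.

Answer: 48

Derivation:
Op 1 fold_up: fold axis h@8; visible region now rows[0,8) x cols[0,32) = 8x32
Op 2 fold_up: fold axis h@4; visible region now rows[0,4) x cols[0,32) = 4x32
Op 3 fold_right: fold axis v@16; visible region now rows[0,4) x cols[16,32) = 4x16
Op 4 fold_right: fold axis v@24; visible region now rows[0,4) x cols[24,32) = 4x8
Op 5 cut(2, 7): punch at orig (2,31); cuts so far [(2, 31)]; region rows[0,4) x cols[24,32) = 4x8
Op 6 cut(2, 0): punch at orig (2,24); cuts so far [(2, 24), (2, 31)]; region rows[0,4) x cols[24,32) = 4x8
Op 7 cut(1, 3): punch at orig (1,27); cuts so far [(1, 27), (2, 24), (2, 31)]; region rows[0,4) x cols[24,32) = 4x8
Unfold 1 (reflect across v@24): 6 holes -> [(1, 20), (1, 27), (2, 16), (2, 23), (2, 24), (2, 31)]
Unfold 2 (reflect across v@16): 12 holes -> [(1, 4), (1, 11), (1, 20), (1, 27), (2, 0), (2, 7), (2, 8), (2, 15), (2, 16), (2, 23), (2, 24), (2, 31)]
Unfold 3 (reflect across h@4): 24 holes -> [(1, 4), (1, 11), (1, 20), (1, 27), (2, 0), (2, 7), (2, 8), (2, 15), (2, 16), (2, 23), (2, 24), (2, 31), (5, 0), (5, 7), (5, 8), (5, 15), (5, 16), (5, 23), (5, 24), (5, 31), (6, 4), (6, 11), (6, 20), (6, 27)]
Unfold 4 (reflect across h@8): 48 holes -> [(1, 4), (1, 11), (1, 20), (1, 27), (2, 0), (2, 7), (2, 8), (2, 15), (2, 16), (2, 23), (2, 24), (2, 31), (5, 0), (5, 7), (5, 8), (5, 15), (5, 16), (5, 23), (5, 24), (5, 31), (6, 4), (6, 11), (6, 20), (6, 27), (9, 4), (9, 11), (9, 20), (9, 27), (10, 0), (10, 7), (10, 8), (10, 15), (10, 16), (10, 23), (10, 24), (10, 31), (13, 0), (13, 7), (13, 8), (13, 15), (13, 16), (13, 23), (13, 24), (13, 31), (14, 4), (14, 11), (14, 20), (14, 27)]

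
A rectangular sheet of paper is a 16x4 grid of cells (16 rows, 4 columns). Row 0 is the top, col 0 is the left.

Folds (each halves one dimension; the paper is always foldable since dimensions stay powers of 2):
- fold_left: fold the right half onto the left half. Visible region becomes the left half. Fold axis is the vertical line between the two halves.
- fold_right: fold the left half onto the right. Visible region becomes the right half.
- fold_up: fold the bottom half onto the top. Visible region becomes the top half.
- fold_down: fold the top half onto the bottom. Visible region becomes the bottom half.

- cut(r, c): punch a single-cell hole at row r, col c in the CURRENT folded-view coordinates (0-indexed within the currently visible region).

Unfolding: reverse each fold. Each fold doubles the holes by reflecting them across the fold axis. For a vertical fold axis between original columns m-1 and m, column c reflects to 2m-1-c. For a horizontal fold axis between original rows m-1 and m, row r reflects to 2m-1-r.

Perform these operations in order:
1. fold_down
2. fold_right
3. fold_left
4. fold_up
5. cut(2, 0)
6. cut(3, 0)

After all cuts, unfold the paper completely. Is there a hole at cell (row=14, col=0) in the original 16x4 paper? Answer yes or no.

Op 1 fold_down: fold axis h@8; visible region now rows[8,16) x cols[0,4) = 8x4
Op 2 fold_right: fold axis v@2; visible region now rows[8,16) x cols[2,4) = 8x2
Op 3 fold_left: fold axis v@3; visible region now rows[8,16) x cols[2,3) = 8x1
Op 4 fold_up: fold axis h@12; visible region now rows[8,12) x cols[2,3) = 4x1
Op 5 cut(2, 0): punch at orig (10,2); cuts so far [(10, 2)]; region rows[8,12) x cols[2,3) = 4x1
Op 6 cut(3, 0): punch at orig (11,2); cuts so far [(10, 2), (11, 2)]; region rows[8,12) x cols[2,3) = 4x1
Unfold 1 (reflect across h@12): 4 holes -> [(10, 2), (11, 2), (12, 2), (13, 2)]
Unfold 2 (reflect across v@3): 8 holes -> [(10, 2), (10, 3), (11, 2), (11, 3), (12, 2), (12, 3), (13, 2), (13, 3)]
Unfold 3 (reflect across v@2): 16 holes -> [(10, 0), (10, 1), (10, 2), (10, 3), (11, 0), (11, 1), (11, 2), (11, 3), (12, 0), (12, 1), (12, 2), (12, 3), (13, 0), (13, 1), (13, 2), (13, 3)]
Unfold 4 (reflect across h@8): 32 holes -> [(2, 0), (2, 1), (2, 2), (2, 3), (3, 0), (3, 1), (3, 2), (3, 3), (4, 0), (4, 1), (4, 2), (4, 3), (5, 0), (5, 1), (5, 2), (5, 3), (10, 0), (10, 1), (10, 2), (10, 3), (11, 0), (11, 1), (11, 2), (11, 3), (12, 0), (12, 1), (12, 2), (12, 3), (13, 0), (13, 1), (13, 2), (13, 3)]
Holes: [(2, 0), (2, 1), (2, 2), (2, 3), (3, 0), (3, 1), (3, 2), (3, 3), (4, 0), (4, 1), (4, 2), (4, 3), (5, 0), (5, 1), (5, 2), (5, 3), (10, 0), (10, 1), (10, 2), (10, 3), (11, 0), (11, 1), (11, 2), (11, 3), (12, 0), (12, 1), (12, 2), (12, 3), (13, 0), (13, 1), (13, 2), (13, 3)]

Answer: no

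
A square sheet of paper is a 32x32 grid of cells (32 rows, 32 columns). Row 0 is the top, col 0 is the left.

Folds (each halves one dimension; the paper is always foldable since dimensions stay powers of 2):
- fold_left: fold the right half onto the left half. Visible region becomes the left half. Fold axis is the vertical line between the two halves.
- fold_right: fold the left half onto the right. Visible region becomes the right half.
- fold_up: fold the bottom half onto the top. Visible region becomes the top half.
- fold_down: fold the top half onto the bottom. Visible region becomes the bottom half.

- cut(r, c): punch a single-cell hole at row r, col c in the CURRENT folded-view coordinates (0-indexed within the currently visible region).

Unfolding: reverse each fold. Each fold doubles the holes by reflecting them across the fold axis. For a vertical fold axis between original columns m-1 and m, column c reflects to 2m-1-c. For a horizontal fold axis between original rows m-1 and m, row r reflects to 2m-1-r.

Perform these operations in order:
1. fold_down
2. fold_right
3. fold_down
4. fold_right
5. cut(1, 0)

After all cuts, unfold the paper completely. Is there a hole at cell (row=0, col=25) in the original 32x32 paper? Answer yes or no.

Op 1 fold_down: fold axis h@16; visible region now rows[16,32) x cols[0,32) = 16x32
Op 2 fold_right: fold axis v@16; visible region now rows[16,32) x cols[16,32) = 16x16
Op 3 fold_down: fold axis h@24; visible region now rows[24,32) x cols[16,32) = 8x16
Op 4 fold_right: fold axis v@24; visible region now rows[24,32) x cols[24,32) = 8x8
Op 5 cut(1, 0): punch at orig (25,24); cuts so far [(25, 24)]; region rows[24,32) x cols[24,32) = 8x8
Unfold 1 (reflect across v@24): 2 holes -> [(25, 23), (25, 24)]
Unfold 2 (reflect across h@24): 4 holes -> [(22, 23), (22, 24), (25, 23), (25, 24)]
Unfold 3 (reflect across v@16): 8 holes -> [(22, 7), (22, 8), (22, 23), (22, 24), (25, 7), (25, 8), (25, 23), (25, 24)]
Unfold 4 (reflect across h@16): 16 holes -> [(6, 7), (6, 8), (6, 23), (6, 24), (9, 7), (9, 8), (9, 23), (9, 24), (22, 7), (22, 8), (22, 23), (22, 24), (25, 7), (25, 8), (25, 23), (25, 24)]
Holes: [(6, 7), (6, 8), (6, 23), (6, 24), (9, 7), (9, 8), (9, 23), (9, 24), (22, 7), (22, 8), (22, 23), (22, 24), (25, 7), (25, 8), (25, 23), (25, 24)]

Answer: no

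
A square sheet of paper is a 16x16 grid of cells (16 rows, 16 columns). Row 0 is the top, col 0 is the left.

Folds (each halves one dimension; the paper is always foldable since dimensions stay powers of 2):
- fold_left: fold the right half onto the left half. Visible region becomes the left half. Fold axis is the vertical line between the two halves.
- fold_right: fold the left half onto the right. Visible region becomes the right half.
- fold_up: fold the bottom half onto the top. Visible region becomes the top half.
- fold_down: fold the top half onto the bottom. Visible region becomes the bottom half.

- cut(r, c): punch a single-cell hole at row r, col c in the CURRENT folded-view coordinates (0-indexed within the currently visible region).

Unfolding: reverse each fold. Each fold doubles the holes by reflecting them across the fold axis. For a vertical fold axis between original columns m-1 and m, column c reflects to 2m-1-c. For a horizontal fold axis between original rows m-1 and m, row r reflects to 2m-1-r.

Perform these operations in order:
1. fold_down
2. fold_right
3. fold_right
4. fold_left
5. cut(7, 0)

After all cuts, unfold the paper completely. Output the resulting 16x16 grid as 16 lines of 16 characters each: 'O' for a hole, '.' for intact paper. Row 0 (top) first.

Op 1 fold_down: fold axis h@8; visible region now rows[8,16) x cols[0,16) = 8x16
Op 2 fold_right: fold axis v@8; visible region now rows[8,16) x cols[8,16) = 8x8
Op 3 fold_right: fold axis v@12; visible region now rows[8,16) x cols[12,16) = 8x4
Op 4 fold_left: fold axis v@14; visible region now rows[8,16) x cols[12,14) = 8x2
Op 5 cut(7, 0): punch at orig (15,12); cuts so far [(15, 12)]; region rows[8,16) x cols[12,14) = 8x2
Unfold 1 (reflect across v@14): 2 holes -> [(15, 12), (15, 15)]
Unfold 2 (reflect across v@12): 4 holes -> [(15, 8), (15, 11), (15, 12), (15, 15)]
Unfold 3 (reflect across v@8): 8 holes -> [(15, 0), (15, 3), (15, 4), (15, 7), (15, 8), (15, 11), (15, 12), (15, 15)]
Unfold 4 (reflect across h@8): 16 holes -> [(0, 0), (0, 3), (0, 4), (0, 7), (0, 8), (0, 11), (0, 12), (0, 15), (15, 0), (15, 3), (15, 4), (15, 7), (15, 8), (15, 11), (15, 12), (15, 15)]

Answer: O..OO..OO..OO..O
................
................
................
................
................
................
................
................
................
................
................
................
................
................
O..OO..OO..OO..O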